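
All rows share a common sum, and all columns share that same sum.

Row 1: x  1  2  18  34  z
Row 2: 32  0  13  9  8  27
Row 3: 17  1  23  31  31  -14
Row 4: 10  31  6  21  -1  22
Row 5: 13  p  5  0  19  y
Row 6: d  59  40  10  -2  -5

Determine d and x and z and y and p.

d = -13, x = 30, z = 4, y = 55, p = -3

Rows 2 and 3 both sum to 89, so that's the common total.
The known cells in row 6 total 102, leaving 89 − 102 = -13 for the blank.
The known cells in column 1 total 59, leaving 89 − 59 = 30 for the blank.
The known cells in row 1 total 85, leaving 89 − 85 = 4 for the blank.
The known cells in column 6 total 34, leaving 89 − 34 = 55 for the blank.
The known cells in row 5 total 92, leaving 89 − 92 = -3 for the blank.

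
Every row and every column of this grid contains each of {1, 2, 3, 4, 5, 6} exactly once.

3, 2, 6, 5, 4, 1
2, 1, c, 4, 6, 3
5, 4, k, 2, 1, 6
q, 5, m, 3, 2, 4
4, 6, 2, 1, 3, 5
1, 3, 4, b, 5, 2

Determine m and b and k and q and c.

m = 1, b = 6, k = 3, q = 6, c = 5

For row 2, column 3: row 2 already has {1, 2, 3, 4, 6}; that leaves 5.
At (row 4, col 1): column 1 already has {1, 2, 3, 4, 5}, so the value is 6.
For row 3, column 3: row 3 already has {1, 2, 4, 5, 6}; that leaves 3.
For row 6, column 4: row 6 already has {1, 2, 3, 4, 5}; that leaves 6.
Cell (4,3): row 4 already has {2, 3, 4, 5, 6} → 1.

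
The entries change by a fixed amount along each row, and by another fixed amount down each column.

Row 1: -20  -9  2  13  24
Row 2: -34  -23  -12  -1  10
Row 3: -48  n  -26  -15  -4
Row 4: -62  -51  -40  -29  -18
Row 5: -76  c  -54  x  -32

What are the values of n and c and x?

n = -37, c = -65, x = -43

Along each row the entries change by 11 per step; down each column they change by -14.
Row 3: from -48 at column 1, stepping by 11 to column 2 gives -37.
Row 5: from -76 at column 1, stepping by 11 to column 2 gives -65.
Row 5: from -76 at column 1, stepping by 11 to column 4 gives -43.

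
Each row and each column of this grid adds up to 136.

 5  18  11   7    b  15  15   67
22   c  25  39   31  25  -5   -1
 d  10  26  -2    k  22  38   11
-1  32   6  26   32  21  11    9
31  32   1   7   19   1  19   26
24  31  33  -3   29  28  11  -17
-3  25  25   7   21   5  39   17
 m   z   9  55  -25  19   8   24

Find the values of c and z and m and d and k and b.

c = 0, z = -12, m = 58, d = 0, k = 31, b = -2

The known cells in row 1 total 138, leaving 136 − 138 = -2 for the blank.
The known cells in column 5 total 105, leaving 136 − 105 = 31 for the blank.
The known cells in row 2 total 136, leaving 136 − 136 = 0 for the blank.
The known cells in column 2 total 148, leaving 136 − 148 = -12 for the blank.
The known cells in row 8 total 78, leaving 136 − 78 = 58 for the blank.
The known cells in row 3 total 136, leaving 136 − 136 = 0 for the blank.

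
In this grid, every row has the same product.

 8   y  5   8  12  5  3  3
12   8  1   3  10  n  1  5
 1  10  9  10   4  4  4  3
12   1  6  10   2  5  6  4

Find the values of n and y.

Rows 3 and 4 each multiply to 172800, so every row has product 172800.
Row 2: 12×8×1×3×10×1×5 = 14400, so the missing entry is 172800 ÷ 14400 = 12.
Row 1: 8×5×8×12×5×3×3 = 172800, so the missing entry is 172800 ÷ 172800 = 1.

n = 12, y = 1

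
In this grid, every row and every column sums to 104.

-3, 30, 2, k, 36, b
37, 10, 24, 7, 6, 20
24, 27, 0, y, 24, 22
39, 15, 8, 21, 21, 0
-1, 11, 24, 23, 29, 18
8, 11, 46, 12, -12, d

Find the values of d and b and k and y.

Row 3: 24 + 27 + 0 + 24 + 22 = 97, so its missing entry is 104 − 97 = 7.
Row 6: 8 + 11 + 46 + 12 − 12 = 65, so its missing entry is 104 − 65 = 39.
Column 6: 20 + 22 + 0 + 18 + 39 = 99, so its missing entry is 104 − 99 = 5.
Row 1: -3 + 30 + 2 + 36 + 5 = 70, so its missing entry is 104 − 70 = 34.

d = 39, b = 5, k = 34, y = 7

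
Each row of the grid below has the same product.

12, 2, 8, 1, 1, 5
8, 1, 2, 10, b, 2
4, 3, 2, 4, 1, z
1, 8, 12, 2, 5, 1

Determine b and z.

Rows 1 and 4 each multiply to 960, so every row has product 960.
Row 2: 8×1×2×10×2 = 320, so the missing entry is 960 ÷ 320 = 3.
Row 3: 4×3×2×4×1 = 96, so the missing entry is 960 ÷ 96 = 10.

b = 3, z = 10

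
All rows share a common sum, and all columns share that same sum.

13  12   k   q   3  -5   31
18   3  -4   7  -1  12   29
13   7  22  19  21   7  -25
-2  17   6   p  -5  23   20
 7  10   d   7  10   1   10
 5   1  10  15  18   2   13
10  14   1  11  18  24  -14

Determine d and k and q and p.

d = 19, k = 10, q = 0, p = 5

Rows 2 and 3 both sum to 64, so that's the common total.
The known cells in row 4 total 59, leaving 64 − 59 = 5 for the blank.
The known cells in column 4 total 64, leaving 64 − 64 = 0 for the blank.
The known cells in row 1 total 54, leaving 64 − 54 = 10 for the blank.
The known cells in row 5 total 45, leaving 64 − 45 = 19 for the blank.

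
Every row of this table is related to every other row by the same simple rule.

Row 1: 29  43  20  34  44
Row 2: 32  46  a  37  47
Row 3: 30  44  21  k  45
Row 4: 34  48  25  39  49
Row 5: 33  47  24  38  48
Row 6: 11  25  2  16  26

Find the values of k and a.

k = 35, a = 23

The difference between any two rows is the same in every column — this is an addition table with the headers hidden.
Row 3 minus row 1 is 30 − 29 = 1, so its entry in column 4 is 34 + 1 = 35.
Row 2 minus row 1 is 32 − 29 = 3, so its entry in column 3 is 20 + 3 = 23.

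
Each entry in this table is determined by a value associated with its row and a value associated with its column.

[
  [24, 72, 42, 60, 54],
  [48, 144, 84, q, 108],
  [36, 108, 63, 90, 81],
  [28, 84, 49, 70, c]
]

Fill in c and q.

Each row is a constant multiple of every other row — this is a multiplication table with the headers hidden.
Row 4 is 84/72 = 7/6 times row 1, so its entry in column 5 is 54 × 7/6 = 63.
Row 2 is 144/72 = 2/1 times row 1, so its entry in column 4 is 60 × 2/1 = 120.

c = 63, q = 120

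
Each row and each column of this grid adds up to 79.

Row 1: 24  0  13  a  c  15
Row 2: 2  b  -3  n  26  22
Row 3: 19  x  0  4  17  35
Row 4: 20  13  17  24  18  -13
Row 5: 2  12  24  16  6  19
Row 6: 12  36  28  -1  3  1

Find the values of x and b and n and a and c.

x = 4, b = 14, n = 18, a = 18, c = 9

The known cells in column 5 total 70, leaving 79 − 70 = 9 for the blank.
The known cells in row 3 total 75, leaving 79 − 75 = 4 for the blank.
The known cells in column 2 total 65, leaving 79 − 65 = 14 for the blank.
The known cells in row 1 total 61, leaving 79 − 61 = 18 for the blank.
The known cells in row 2 total 61, leaving 79 − 61 = 18 for the blank.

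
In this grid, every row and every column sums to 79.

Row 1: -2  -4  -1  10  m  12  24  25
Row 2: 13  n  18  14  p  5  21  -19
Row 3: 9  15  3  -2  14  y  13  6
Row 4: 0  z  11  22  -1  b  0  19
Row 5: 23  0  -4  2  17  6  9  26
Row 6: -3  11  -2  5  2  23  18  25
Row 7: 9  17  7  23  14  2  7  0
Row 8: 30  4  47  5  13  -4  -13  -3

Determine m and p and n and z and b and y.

m = 15, p = 5, n = 22, z = 14, b = 14, y = 21

The known cells in row 1 total 64, leaving 79 − 64 = 15 for the blank.
The known cells in column 5 total 74, leaving 79 − 74 = 5 for the blank.
The known cells in row 2 total 57, leaving 79 − 57 = 22 for the blank.
The known cells in column 2 total 65, leaving 79 − 65 = 14 for the blank.
The known cells in row 3 total 58, leaving 79 − 58 = 21 for the blank.
The known cells in row 4 total 65, leaving 79 − 65 = 14 for the blank.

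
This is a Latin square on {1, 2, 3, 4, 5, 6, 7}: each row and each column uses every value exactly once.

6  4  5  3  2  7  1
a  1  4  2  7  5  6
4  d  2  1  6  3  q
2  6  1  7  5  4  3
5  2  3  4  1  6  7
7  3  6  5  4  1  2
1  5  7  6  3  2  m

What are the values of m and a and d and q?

Cell (2,1): row 2 already has {1, 2, 4, 5, 6, 7} → 3.
Cell (7,7): row 7 already has {1, 2, 3, 5, 6, 7} → 4.
At (row 3, col 2): column 2 already has {1, 2, 3, 4, 5, 6}, so the value is 7.
At (row 3, col 7): row 3 already has {1, 2, 3, 4, 6, 7}, so the value is 5.

m = 4, a = 3, d = 7, q = 5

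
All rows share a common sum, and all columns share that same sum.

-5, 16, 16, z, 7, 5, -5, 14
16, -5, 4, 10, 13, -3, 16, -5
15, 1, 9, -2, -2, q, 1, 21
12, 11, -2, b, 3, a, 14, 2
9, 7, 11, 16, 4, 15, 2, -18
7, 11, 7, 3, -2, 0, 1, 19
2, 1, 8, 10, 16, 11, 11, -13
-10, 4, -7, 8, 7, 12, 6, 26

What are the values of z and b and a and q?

Rows 2 and 5 both sum to 46, so that's the common total.
Row 1 has -5 + 16 + 16 + 7 + 5 − 5 + 14 = 48; the blank must be 46 − 48 = -2.
Row 3 has 15 + 1 + 9 − 2 − 2 + 1 + 21 = 43; the blank must be 46 − 43 = 3.
Column 4 has -2 + 10 − 2 + 16 + 3 + 10 + 8 = 43; the blank must be 46 − 43 = 3.
Row 4 has 12 + 11 − 2 + 3 + 3 + 14 + 2 = 43; the blank must be 46 − 43 = 3.

z = -2, b = 3, a = 3, q = 3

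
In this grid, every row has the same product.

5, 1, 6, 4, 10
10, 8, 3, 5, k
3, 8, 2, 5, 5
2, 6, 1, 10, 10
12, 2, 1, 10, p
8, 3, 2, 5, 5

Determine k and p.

k = 1, p = 5

Rows 1 and 4 each multiply to 1200, so every row has product 1200.
Row 2: 10×8×3×5 = 1200, so the missing entry is 1200 ÷ 1200 = 1.
Row 5: 12×2×1×10 = 240, so the missing entry is 1200 ÷ 240 = 5.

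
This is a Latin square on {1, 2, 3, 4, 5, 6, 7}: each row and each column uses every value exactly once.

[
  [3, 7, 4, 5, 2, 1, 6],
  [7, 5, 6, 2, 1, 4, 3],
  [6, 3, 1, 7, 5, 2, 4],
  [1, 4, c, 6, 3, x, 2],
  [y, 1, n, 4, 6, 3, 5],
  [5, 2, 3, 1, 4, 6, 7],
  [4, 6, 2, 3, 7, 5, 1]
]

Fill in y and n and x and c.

y = 2, n = 7, x = 7, c = 5

Cell (5,1): column 1 already has {1, 3, 4, 5, 6, 7} → 2.
For row 5, column 3: row 5 already has {1, 2, 3, 4, 5, 6}; that leaves 7.
For row 4, column 3: column 3 already has {1, 2, 3, 4, 6, 7}; that leaves 5.
At (row 4, col 6): row 4 already has {1, 2, 3, 4, 5, 6}, so the value is 7.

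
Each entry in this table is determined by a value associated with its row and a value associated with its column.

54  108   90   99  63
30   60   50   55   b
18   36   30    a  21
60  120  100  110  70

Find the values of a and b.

Each row is a constant multiple of every other row — this is a multiplication table with the headers hidden.
Row 3 is 18/54 = 1/3 times row 1, so its entry in column 4 is 99 × 1/3 = 33.
Row 2 is 30/54 = 5/9 times row 1, so its entry in column 5 is 63 × 5/9 = 35.

a = 33, b = 35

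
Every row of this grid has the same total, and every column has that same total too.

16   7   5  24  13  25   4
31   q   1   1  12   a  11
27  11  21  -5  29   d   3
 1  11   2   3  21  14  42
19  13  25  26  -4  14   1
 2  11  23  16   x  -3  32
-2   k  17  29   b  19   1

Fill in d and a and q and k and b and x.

Rows 1 and 4 both sum to 94, so that's the common total.
The known cells in row 6 total 81, leaving 94 − 81 = 13 for the blank.
The known cells in column 5 total 84, leaving 94 − 84 = 10 for the blank.
The known cells in row 7 total 74, leaving 94 − 74 = 20 for the blank.
The known cells in column 2 total 73, leaving 94 − 73 = 21 for the blank.
The known cells in row 2 total 77, leaving 94 − 77 = 17 for the blank.
The known cells in row 3 total 86, leaving 94 − 86 = 8 for the blank.

d = 8, a = 17, q = 21, k = 20, b = 10, x = 13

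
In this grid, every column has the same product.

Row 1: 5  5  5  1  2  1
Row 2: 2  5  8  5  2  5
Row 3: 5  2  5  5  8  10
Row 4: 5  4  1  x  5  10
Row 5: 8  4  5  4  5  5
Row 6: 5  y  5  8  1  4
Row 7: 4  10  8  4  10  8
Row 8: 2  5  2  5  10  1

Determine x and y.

x = 5, y = 2

Columns 3 and 5 each multiply to 80000, so every column has product 80000.
Column 4: 1×5×5×4×8×4×5 = 16000, so the missing entry is 80000 ÷ 16000 = 5.
Column 2: 5×5×2×4×4×10×5 = 40000, so the missing entry is 80000 ÷ 40000 = 2.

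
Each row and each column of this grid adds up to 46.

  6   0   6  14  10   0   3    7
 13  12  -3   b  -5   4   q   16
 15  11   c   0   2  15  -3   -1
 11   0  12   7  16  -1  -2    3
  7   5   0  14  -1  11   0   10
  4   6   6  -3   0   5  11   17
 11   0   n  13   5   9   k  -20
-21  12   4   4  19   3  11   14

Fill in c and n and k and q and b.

Row 3: 15 + 11 + 0 + 2 + 15 − 3 − 1 = 39, so its missing entry is 46 − 39 = 7.
Column 3: 6 − 3 + 7 + 12 + 0 + 6 + 4 = 32, so its missing entry is 46 − 32 = 14.
Row 7: 11 + 0 + 14 + 13 + 5 + 9 − 20 = 32, so its missing entry is 46 − 32 = 14.
Column 7: 3 − 3 − 2 + 0 + 11 + 14 + 11 = 34, so its missing entry is 46 − 34 = 12.
Row 2: 13 + 12 − 3 − 5 + 4 + 12 + 16 = 49, so its missing entry is 46 − 49 = -3.

c = 7, n = 14, k = 14, q = 12, b = -3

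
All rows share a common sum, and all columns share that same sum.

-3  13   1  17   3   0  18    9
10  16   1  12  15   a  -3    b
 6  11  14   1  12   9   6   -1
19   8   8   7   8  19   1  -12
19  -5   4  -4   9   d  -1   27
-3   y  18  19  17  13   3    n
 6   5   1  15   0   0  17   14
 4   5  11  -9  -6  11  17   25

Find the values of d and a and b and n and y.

Rows 1 and 3 both sum to 58, so that's the common total.
The known cells in column 2 total 53, leaving 58 − 53 = 5 for the blank.
The known cells in row 6 total 72, leaving 58 − 72 = -14 for the blank.
The known cells in row 5 total 49, leaving 58 − 49 = 9 for the blank.
The known cells in column 6 total 61, leaving 58 − 61 = -3 for the blank.
The known cells in row 2 total 48, leaving 58 − 48 = 10 for the blank.

d = 9, a = -3, b = 10, n = -14, y = 5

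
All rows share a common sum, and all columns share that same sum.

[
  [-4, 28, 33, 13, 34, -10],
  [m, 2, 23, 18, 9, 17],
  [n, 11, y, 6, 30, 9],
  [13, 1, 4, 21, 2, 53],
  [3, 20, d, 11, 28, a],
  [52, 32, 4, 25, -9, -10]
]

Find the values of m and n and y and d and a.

Rows 1 and 4 both sum to 94, so that's the common total.
Column 6 has -10 + 17 + 9 + 53 − 10 = 59; the blank must be 94 − 59 = 35.
Row 5 has 3 + 20 + 11 + 28 + 35 = 97; the blank must be 94 − 97 = -3.
Column 3 has 33 + 23 + 4 − 3 + 4 = 61; the blank must be 94 − 61 = 33.
Row 3 has 11 + 33 + 6 + 30 + 9 = 89; the blank must be 94 − 89 = 5.
Row 2 has 2 + 23 + 18 + 9 + 17 = 69; the blank must be 94 − 69 = 25.

m = 25, n = 5, y = 33, d = -3, a = 35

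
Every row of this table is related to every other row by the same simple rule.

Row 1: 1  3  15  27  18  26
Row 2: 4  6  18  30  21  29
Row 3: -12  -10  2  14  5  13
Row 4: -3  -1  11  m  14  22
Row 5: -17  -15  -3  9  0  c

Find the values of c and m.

The difference between any two rows is the same in every column — this is an addition table with the headers hidden.
Row 5 minus row 1 is 0 − 18 = -18, so its entry in column 6 is 26 + (-18) = 8.
Row 4 minus row 1 is 14 − 18 = -4, so its entry in column 4 is 27 + (-4) = 23.

c = 8, m = 23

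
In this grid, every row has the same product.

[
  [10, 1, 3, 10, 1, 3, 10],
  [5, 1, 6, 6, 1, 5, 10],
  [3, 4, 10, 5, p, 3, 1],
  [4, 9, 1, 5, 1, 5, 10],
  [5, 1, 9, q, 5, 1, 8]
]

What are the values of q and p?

q = 5, p = 5

Rows 1 and 2 each multiply to 9000, so every row has product 9000.
Row 5: 5×1×9×5×1×8 = 1800, so the missing entry is 9000 ÷ 1800 = 5.
Row 3: 3×4×10×5×3×1 = 1800, so the missing entry is 9000 ÷ 1800 = 5.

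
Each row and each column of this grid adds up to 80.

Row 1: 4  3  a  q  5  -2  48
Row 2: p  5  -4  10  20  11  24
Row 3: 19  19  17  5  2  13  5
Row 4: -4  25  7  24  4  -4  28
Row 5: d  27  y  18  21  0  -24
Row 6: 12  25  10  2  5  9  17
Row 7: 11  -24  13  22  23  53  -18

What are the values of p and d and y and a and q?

Column 4: 10 + 5 + 24 + 18 + 2 + 22 = 81, so its missing entry is 80 − 81 = -1.
Row 1: 4 + 3 − 1 + 5 − 2 + 48 = 57, so its missing entry is 80 − 57 = 23.
Column 3: 23 − 4 + 17 + 7 + 10 + 13 = 66, so its missing entry is 80 − 66 = 14.
Row 5: 27 + 14 + 18 + 21 + 0 − 24 = 56, so its missing entry is 80 − 56 = 24.
Row 2: 5 − 4 + 10 + 20 + 11 + 24 = 66, so its missing entry is 80 − 66 = 14.

p = 14, d = 24, y = 14, a = 23, q = -1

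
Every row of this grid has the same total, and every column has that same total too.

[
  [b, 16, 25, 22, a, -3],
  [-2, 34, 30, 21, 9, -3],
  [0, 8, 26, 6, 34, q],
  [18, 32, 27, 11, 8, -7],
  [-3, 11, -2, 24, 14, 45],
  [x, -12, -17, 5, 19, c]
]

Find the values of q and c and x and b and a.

q = 15, c = 42, x = 52, b = 24, a = 5

Rows 2 and 4 both sum to 89, so that's the common total.
Column 5 has 9 + 34 + 8 + 14 + 19 = 84; the blank must be 89 − 84 = 5.
Row 1 has 16 + 25 + 22 + 5 − 3 = 65; the blank must be 89 − 65 = 24.
Column 1 has 24 − 2 + 0 + 18 − 3 = 37; the blank must be 89 − 37 = 52.
Row 6 has 52 − 12 − 17 + 5 + 19 = 47; the blank must be 89 − 47 = 42.
Row 3 has 0 + 8 + 26 + 6 + 34 = 74; the blank must be 89 − 74 = 15.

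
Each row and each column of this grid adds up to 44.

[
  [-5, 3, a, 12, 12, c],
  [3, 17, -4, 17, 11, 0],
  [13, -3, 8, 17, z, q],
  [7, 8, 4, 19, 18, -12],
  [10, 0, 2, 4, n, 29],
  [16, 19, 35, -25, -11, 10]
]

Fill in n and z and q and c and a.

n = -1, z = 15, q = -6, c = 23, a = -1

Row 5: 10 + 0 + 2 + 4 + 29 = 45, so its missing entry is 44 − 45 = -1.
Column 5: 12 + 11 + 18 − 1 − 11 = 29, so its missing entry is 44 − 29 = 15.
Column 3: -4 + 8 + 4 + 2 + 35 = 45, so its missing entry is 44 − 45 = -1.
Row 1: -5 + 3 − 1 + 12 + 12 = 21, so its missing entry is 44 − 21 = 23.
Row 3: 13 − 3 + 8 + 17 + 15 = 50, so its missing entry is 44 − 50 = -6.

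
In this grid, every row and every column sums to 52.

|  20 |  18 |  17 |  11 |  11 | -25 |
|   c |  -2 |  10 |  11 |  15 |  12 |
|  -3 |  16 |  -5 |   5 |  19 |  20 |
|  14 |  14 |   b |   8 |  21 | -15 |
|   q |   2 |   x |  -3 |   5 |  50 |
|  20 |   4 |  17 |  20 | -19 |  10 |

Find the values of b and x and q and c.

b = 10, x = 3, q = -5, c = 6

Row 2: -2 + 10 + 11 + 15 + 12 = 46, so its missing entry is 52 − 46 = 6.
Row 4: 14 + 14 + 8 + 21 − 15 = 42, so its missing entry is 52 − 42 = 10.
Column 1: 20 + 6 − 3 + 14 + 20 = 57, so its missing entry is 52 − 57 = -5.
Row 5: -5 + 2 − 3 + 5 + 50 = 49, so its missing entry is 52 − 49 = 3.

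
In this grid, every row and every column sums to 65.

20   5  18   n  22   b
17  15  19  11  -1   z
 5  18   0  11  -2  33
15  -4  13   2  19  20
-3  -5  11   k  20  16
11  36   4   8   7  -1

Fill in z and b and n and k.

The known cells in row 5 total 39, leaving 65 − 39 = 26 for the blank.
The known cells in column 4 total 58, leaving 65 − 58 = 7 for the blank.
The known cells in row 1 total 72, leaving 65 − 72 = -7 for the blank.
The known cells in row 2 total 61, leaving 65 − 61 = 4 for the blank.

z = 4, b = -7, n = 7, k = 26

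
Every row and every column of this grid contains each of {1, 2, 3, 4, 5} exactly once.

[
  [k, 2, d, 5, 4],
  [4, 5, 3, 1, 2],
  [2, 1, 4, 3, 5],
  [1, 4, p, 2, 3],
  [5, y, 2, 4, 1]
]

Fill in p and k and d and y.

At (row 5, col 2): row 5 already has {1, 2, 4, 5}, so the value is 3.
For row 4, column 3: row 4 already has {1, 2, 3, 4}; that leaves 5.
For row 1, column 3: column 3 already has {2, 3, 4, 5}; that leaves 1.
At (row 1, col 1): row 1 already has {1, 2, 4, 5}, so the value is 3.

p = 5, k = 3, d = 1, y = 3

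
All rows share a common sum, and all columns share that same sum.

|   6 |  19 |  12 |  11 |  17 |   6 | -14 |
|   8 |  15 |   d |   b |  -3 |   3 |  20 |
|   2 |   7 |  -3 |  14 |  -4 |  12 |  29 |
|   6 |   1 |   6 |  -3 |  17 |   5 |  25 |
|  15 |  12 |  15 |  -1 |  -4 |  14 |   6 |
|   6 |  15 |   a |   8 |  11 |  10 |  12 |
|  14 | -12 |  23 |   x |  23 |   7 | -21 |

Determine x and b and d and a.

x = 23, b = 5, d = 9, a = -5

Rows 1 and 3 both sum to 57, so that's the common total.
Row 7 has 14 − 12 + 23 + 23 + 7 − 21 = 34; the blank must be 57 − 34 = 23.
Column 4 has 11 + 14 − 3 − 1 + 8 + 23 = 52; the blank must be 57 − 52 = 5.
Row 2 has 8 + 15 + 5 − 3 + 3 + 20 = 48; the blank must be 57 − 48 = 9.
Row 6 has 6 + 15 + 8 + 11 + 10 + 12 = 62; the blank must be 57 − 62 = -5.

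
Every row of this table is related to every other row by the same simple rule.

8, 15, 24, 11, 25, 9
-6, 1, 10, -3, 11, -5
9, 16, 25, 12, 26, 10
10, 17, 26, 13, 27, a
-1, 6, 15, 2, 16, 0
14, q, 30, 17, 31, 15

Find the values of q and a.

q = 21, a = 11

The difference between any two rows is the same in every column — this is an addition table with the headers hidden.
Row 6 minus row 1 is 30 − 24 = 6, so its entry in column 2 is 15 + 6 = 21.
Row 4 minus row 1 is 26 − 24 = 2, so its entry in column 6 is 9 + 2 = 11.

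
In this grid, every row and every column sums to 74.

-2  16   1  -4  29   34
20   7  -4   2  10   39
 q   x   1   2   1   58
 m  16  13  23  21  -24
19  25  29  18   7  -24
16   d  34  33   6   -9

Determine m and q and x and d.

Row 6 has 16 + 34 + 33 + 6 − 9 = 80; the blank must be 74 − 80 = -6.
Column 2 has 16 + 7 + 16 + 25 − 6 = 58; the blank must be 74 − 58 = 16.
Row 3 has 16 + 1 + 2 + 1 + 58 = 78; the blank must be 74 − 78 = -4.
Row 4 has 16 + 13 + 23 + 21 − 24 = 49; the blank must be 74 − 49 = 25.

m = 25, q = -4, x = 16, d = -6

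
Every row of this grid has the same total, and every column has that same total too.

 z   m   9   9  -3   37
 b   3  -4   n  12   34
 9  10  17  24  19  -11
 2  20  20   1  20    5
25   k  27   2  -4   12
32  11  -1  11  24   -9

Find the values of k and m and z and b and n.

k = 6, m = 18, z = -2, b = 2, n = 21

Rows 3 and 4 both sum to 68, so that's the common total.
Column 4 has 9 + 24 + 1 + 2 + 11 = 47; the blank must be 68 − 47 = 21.
Row 2 has 3 − 4 + 21 + 12 + 34 = 66; the blank must be 68 − 66 = 2.
Column 1 has 2 + 9 + 2 + 25 + 32 = 70; the blank must be 68 − 70 = -2.
Row 1 has -2 + 9 + 9 − 3 + 37 = 50; the blank must be 68 − 50 = 18.
Row 5 has 25 + 27 + 2 − 4 + 12 = 62; the blank must be 68 − 62 = 6.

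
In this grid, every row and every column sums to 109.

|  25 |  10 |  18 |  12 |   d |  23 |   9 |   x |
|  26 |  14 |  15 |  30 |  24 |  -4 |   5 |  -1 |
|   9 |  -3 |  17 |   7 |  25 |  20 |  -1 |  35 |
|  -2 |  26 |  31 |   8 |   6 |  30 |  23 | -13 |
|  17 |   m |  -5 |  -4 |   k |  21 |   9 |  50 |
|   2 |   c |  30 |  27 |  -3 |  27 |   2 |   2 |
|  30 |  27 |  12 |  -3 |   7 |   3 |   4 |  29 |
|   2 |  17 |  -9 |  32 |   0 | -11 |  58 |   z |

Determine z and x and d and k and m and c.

z = 20, x = -13, d = 25, k = 25, m = -4, c = 22

Row 8: 2 + 17 − 9 + 32 + 0 − 11 + 58 = 89, so its missing entry is 109 − 89 = 20.
Column 8: -1 + 35 − 13 + 50 + 2 + 29 + 20 = 122, so its missing entry is 109 − 122 = -13.
Row 1: 25 + 10 + 18 + 12 + 23 + 9 − 13 = 84, so its missing entry is 109 − 84 = 25.
Column 5: 25 + 24 + 25 + 6 − 3 + 7 + 0 = 84, so its missing entry is 109 − 84 = 25.
Row 6: 2 + 30 + 27 − 3 + 27 + 2 + 2 = 87, so its missing entry is 109 − 87 = 22.
Row 5: 17 − 5 − 4 + 25 + 21 + 9 + 50 = 113, so its missing entry is 109 − 113 = -4.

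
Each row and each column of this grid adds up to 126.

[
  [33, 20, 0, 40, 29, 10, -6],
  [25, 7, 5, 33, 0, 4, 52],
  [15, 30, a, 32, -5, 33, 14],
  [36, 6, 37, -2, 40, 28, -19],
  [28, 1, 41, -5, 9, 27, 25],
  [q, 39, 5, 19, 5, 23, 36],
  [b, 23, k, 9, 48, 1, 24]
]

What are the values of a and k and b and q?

Row 6 has 39 + 5 + 19 + 5 + 23 + 36 = 127; the blank must be 126 − 127 = -1.
Column 1 has 33 + 25 + 15 + 36 + 28 − 1 = 136; the blank must be 126 − 136 = -10.
Row 7 has -10 + 23 + 9 + 48 + 1 + 24 = 95; the blank must be 126 − 95 = 31.
Row 3 has 15 + 30 + 32 − 5 + 33 + 14 = 119; the blank must be 126 − 119 = 7.

a = 7, k = 31, b = -10, q = -1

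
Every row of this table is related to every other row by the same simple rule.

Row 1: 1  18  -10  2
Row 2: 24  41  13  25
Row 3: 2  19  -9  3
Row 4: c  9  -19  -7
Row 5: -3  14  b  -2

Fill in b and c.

b = -14, c = -8

The difference between any two rows is the same in every column — this is an addition table with the headers hidden.
Row 5 minus row 1 is -2 − 2 = -4, so its entry in column 3 is -10 + (-4) = -14.
Row 4 minus row 1 is -7 − 2 = -9, so its entry in column 1 is 1 + (-9) = -8.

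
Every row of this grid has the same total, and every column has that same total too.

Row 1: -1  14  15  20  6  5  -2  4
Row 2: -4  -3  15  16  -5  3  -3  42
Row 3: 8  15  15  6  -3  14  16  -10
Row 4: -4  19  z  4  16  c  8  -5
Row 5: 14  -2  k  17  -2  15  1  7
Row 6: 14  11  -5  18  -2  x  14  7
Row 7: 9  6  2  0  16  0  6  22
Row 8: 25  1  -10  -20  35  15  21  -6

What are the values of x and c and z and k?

x = 4, c = 5, z = 18, k = 11

Rows 1 and 2 both sum to 61, so that's the common total.
Row 5: 14 − 2 + 17 − 2 + 15 + 1 + 7 = 50, so its missing entry is 61 − 50 = 11.
Column 3: 15 + 15 + 15 + 11 − 5 + 2 − 10 = 43, so its missing entry is 61 − 43 = 18.
Row 6: 14 + 11 − 5 + 18 − 2 + 14 + 7 = 57, so its missing entry is 61 − 57 = 4.
Row 4: -4 + 19 + 18 + 4 + 16 + 8 − 5 = 56, so its missing entry is 61 − 56 = 5.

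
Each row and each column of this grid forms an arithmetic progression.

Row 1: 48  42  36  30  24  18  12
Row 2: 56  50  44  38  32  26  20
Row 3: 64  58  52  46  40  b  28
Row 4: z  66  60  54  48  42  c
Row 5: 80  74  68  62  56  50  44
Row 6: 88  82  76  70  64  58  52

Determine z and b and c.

Along each row the entries change by -6 per step; down each column they change by 8.
Row 4: from 66 at column 2, stepping by -6 to column 1 gives 72.
Row 3: from 64 at column 1, stepping by -6 to column 6 gives 34.
Row 4: from 66 at column 2, stepping by -6 to column 7 gives 36.

z = 72, b = 34, c = 36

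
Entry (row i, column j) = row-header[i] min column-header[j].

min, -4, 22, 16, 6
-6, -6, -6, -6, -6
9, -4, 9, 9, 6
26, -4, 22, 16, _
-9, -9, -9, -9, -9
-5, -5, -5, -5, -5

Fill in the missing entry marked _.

6

min(26, 6) = 6.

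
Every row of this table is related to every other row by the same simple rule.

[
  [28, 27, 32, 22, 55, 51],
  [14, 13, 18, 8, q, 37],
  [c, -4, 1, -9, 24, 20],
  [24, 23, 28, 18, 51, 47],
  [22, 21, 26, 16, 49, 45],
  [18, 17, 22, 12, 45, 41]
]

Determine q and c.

q = 41, c = -3

The difference between any two rows is the same in every column — this is an addition table with the headers hidden.
Row 2 minus row 1 is 18 − 32 = -14, so its entry in column 5 is 55 + (-14) = 41.
Row 3 minus row 1 is 1 − 32 = -31, so its entry in column 1 is 28 + (-31) = -3.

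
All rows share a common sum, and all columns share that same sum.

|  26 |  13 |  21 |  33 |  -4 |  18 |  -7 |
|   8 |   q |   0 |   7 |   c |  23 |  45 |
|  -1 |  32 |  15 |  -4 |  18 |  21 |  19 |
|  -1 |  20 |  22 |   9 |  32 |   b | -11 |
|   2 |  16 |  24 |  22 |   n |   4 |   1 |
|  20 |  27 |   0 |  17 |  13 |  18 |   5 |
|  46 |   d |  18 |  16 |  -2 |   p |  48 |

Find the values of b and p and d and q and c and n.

Rows 1 and 3 both sum to 100, so that's the common total.
The known cells in row 5 total 69, leaving 100 − 69 = 31 for the blank.
The known cells in column 5 total 88, leaving 100 − 88 = 12 for the blank.
The known cells in row 2 total 95, leaving 100 − 95 = 5 for the blank.
The known cells in column 2 total 113, leaving 100 − 113 = -13 for the blank.
The known cells in row 7 total 113, leaving 100 − 113 = -13 for the blank.
The known cells in row 4 total 71, leaving 100 − 71 = 29 for the blank.

b = 29, p = -13, d = -13, q = 5, c = 12, n = 31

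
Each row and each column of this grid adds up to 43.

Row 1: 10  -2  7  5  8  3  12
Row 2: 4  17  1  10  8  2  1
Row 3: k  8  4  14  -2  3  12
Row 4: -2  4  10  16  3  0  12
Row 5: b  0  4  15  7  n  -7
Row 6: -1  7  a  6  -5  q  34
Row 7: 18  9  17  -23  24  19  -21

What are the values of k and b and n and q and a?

Row 3: 8 + 4 + 14 − 2 + 3 + 12 = 39, so its missing entry is 43 − 39 = 4.
Column 1: 10 + 4 + 4 − 2 − 1 + 18 = 33, so its missing entry is 43 − 33 = 10.
Row 5: 10 + 0 + 4 + 15 + 7 − 7 = 29, so its missing entry is 43 − 29 = 14.
Column 6: 3 + 2 + 3 + 0 + 14 + 19 = 41, so its missing entry is 43 − 41 = 2.
Row 6: -1 + 7 + 6 − 5 + 2 + 34 = 43, so its missing entry is 43 − 43 = 0.

k = 4, b = 10, n = 14, q = 2, a = 0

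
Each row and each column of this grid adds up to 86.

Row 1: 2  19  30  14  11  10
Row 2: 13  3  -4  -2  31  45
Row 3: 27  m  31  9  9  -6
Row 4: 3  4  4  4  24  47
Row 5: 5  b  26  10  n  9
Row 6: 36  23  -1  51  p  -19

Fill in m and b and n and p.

m = 16, b = 21, n = 15, p = -4

The known cells in row 6 total 90, leaving 86 − 90 = -4 for the blank.
The known cells in column 5 total 71, leaving 86 − 71 = 15 for the blank.
The known cells in row 5 total 65, leaving 86 − 65 = 21 for the blank.
The known cells in row 3 total 70, leaving 86 − 70 = 16 for the blank.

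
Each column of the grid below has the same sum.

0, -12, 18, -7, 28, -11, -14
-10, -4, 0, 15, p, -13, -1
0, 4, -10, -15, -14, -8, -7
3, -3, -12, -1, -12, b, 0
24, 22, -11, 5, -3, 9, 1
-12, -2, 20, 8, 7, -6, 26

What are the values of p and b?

p = -1, b = 34

The complete columns each total 5.
Column 5 is missing 5 − 6 = -1 (since 28 − 14 − 12 − 3 + 7 = 6).
Column 6 is missing 5 − (-29) = 34 (since -11 − 13 − 8 + 9 − 6 = -29).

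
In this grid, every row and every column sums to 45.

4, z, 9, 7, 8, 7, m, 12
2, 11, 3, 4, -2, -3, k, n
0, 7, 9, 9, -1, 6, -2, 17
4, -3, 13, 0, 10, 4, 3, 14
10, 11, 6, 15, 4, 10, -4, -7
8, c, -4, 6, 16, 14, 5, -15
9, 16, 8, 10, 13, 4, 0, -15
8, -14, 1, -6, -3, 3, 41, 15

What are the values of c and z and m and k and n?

c = 15, z = 2, m = -4, k = 6, n = 24

The known cells in row 6 total 30, leaving 45 − 30 = 15 for the blank.
The known cells in column 2 total 43, leaving 45 − 43 = 2 for the blank.
The known cells in row 1 total 49, leaving 45 − 49 = -4 for the blank.
The known cells in column 8 total 21, leaving 45 − 21 = 24 for the blank.
The known cells in row 2 total 39, leaving 45 − 39 = 6 for the blank.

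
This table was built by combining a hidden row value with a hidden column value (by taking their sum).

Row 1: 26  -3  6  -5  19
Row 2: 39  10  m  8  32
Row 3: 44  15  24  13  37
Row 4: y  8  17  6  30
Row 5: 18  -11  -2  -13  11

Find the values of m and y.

The difference between any two rows is the same in every column — this is an addition table with the headers hidden.
Row 2 minus row 1 is 8 − (-5) = 13, so its entry in column 3 is 6 + 13 = 19.
Row 4 minus row 1 is 6 − (-5) = 11, so its entry in column 1 is 26 + 11 = 37.

m = 19, y = 37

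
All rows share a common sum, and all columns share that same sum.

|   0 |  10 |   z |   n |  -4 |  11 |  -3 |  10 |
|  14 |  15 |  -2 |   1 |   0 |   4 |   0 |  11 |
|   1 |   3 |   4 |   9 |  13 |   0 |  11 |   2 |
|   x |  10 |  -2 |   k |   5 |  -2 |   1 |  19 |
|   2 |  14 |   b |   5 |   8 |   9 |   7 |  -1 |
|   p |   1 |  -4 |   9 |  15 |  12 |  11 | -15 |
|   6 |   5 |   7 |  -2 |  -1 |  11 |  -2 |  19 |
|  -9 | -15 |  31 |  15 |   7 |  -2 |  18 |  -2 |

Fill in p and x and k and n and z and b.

Rows 2 and 3 both sum to 43, so that's the common total.
Row 5: 2 + 14 + 5 + 8 + 9 + 7 − 1 = 44, so its missing entry is 43 − 44 = -1.
Column 3: -2 + 4 − 2 − 1 − 4 + 7 + 31 = 33, so its missing entry is 43 − 33 = 10.
Row 1: 0 + 10 + 10 − 4 + 11 − 3 + 10 = 34, so its missing entry is 43 − 34 = 9.
Column 4: 9 + 1 + 9 + 5 + 9 − 2 + 15 = 46, so its missing entry is 43 − 46 = -3.
Row 4: 10 − 2 − 3 + 5 − 2 + 1 + 19 = 28, so its missing entry is 43 − 28 = 15.
Row 6: 1 − 4 + 9 + 15 + 12 + 11 − 15 = 29, so its missing entry is 43 − 29 = 14.

p = 14, x = 15, k = -3, n = 9, z = 10, b = -1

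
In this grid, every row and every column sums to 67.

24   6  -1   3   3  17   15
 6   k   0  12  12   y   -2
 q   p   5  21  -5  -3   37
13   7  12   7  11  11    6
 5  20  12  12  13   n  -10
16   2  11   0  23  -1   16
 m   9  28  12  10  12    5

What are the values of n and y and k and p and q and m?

Row 5: 5 + 20 + 12 + 12 + 13 − 10 = 52, so its missing entry is 67 − 52 = 15.
Column 6: 17 − 3 + 11 + 15 − 1 + 12 = 51, so its missing entry is 67 − 51 = 16.
Row 2: 6 + 0 + 12 + 12 + 16 − 2 = 44, so its missing entry is 67 − 44 = 23.
Column 2: 6 + 23 + 7 + 20 + 2 + 9 = 67, so its missing entry is 67 − 67 = 0.
Row 3: 0 + 5 + 21 − 5 − 3 + 37 = 55, so its missing entry is 67 − 55 = 12.
Row 7: 9 + 28 + 12 + 10 + 12 + 5 = 76, so its missing entry is 67 − 76 = -9.

n = 15, y = 16, k = 23, p = 0, q = 12, m = -9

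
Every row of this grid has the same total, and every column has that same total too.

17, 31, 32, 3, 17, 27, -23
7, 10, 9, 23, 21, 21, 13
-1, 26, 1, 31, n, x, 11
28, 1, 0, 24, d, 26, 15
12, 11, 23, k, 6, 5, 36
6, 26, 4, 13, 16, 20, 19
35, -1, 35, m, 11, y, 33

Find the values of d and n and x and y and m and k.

d = 10, n = 23, x = 13, y = -8, m = -1, k = 11

Rows 1 and 2 both sum to 104, so that's the common total.
Row 4: 28 + 1 + 0 + 24 + 26 + 15 = 94, so its missing entry is 104 − 94 = 10.
Column 5: 17 + 21 + 10 + 6 + 16 + 11 = 81, so its missing entry is 104 − 81 = 23.
Row 5: 12 + 11 + 23 + 6 + 5 + 36 = 93, so its missing entry is 104 − 93 = 11.
Column 4: 3 + 23 + 31 + 24 + 11 + 13 = 105, so its missing entry is 104 − 105 = -1.
Row 7: 35 − 1 + 35 − 1 + 11 + 33 = 112, so its missing entry is 104 − 112 = -8.
Row 3: -1 + 26 + 1 + 31 + 23 + 11 = 91, so its missing entry is 104 − 91 = 13.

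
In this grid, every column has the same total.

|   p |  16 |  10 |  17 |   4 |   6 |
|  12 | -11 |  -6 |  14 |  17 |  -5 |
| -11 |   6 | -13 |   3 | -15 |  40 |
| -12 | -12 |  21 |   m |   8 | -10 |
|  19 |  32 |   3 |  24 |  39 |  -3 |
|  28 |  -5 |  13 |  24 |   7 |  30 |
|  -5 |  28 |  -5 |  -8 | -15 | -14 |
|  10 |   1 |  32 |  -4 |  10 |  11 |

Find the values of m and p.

The complete columns each total 55.
Column 4 is missing 55 − 70 = -15 (since 17 + 14 + 3 + 24 + 24 − 8 − 4 = 70).
Column 1 is missing 55 − 41 = 14 (since 12 − 11 − 12 + 19 + 28 − 5 + 10 = 41).

m = -15, p = 14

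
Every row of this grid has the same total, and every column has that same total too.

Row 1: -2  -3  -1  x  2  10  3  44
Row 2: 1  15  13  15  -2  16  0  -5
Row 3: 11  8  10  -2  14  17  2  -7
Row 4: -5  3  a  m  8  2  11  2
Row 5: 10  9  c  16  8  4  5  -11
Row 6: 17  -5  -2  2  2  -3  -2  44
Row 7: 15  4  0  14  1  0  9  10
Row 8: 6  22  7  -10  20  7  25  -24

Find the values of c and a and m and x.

c = 12, a = 14, m = 18, x = 0

Rows 2 and 3 both sum to 53, so that's the common total.
The known cells in row 5 total 41, leaving 53 − 41 = 12 for the blank.
The known cells in column 3 total 39, leaving 53 − 39 = 14 for the blank.
The known cells in row 4 total 35, leaving 53 − 35 = 18 for the blank.
The known cells in row 1 total 53, leaving 53 − 53 = 0 for the blank.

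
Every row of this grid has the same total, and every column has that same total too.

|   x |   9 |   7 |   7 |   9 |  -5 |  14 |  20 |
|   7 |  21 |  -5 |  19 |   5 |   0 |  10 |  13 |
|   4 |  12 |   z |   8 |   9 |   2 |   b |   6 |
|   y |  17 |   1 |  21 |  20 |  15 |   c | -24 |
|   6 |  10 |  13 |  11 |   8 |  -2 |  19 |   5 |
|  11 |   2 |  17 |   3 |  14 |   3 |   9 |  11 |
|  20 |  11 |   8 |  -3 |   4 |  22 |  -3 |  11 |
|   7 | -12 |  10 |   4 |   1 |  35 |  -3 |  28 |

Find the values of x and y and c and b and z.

x = 9, y = 6, c = 14, b = 10, z = 19

Rows 2 and 5 both sum to 70, so that's the common total.
Row 1 has 9 + 7 + 7 + 9 − 5 + 14 + 20 = 61; the blank must be 70 − 61 = 9.
Column 1 has 9 + 7 + 4 + 6 + 11 + 20 + 7 = 64; the blank must be 70 − 64 = 6.
Row 4 has 6 + 17 + 1 + 21 + 20 + 15 − 24 = 56; the blank must be 70 − 56 = 14.
Column 7 has 14 + 10 + 14 + 19 + 9 − 3 − 3 = 60; the blank must be 70 − 60 = 10.
Row 3 has 4 + 12 + 8 + 9 + 2 + 10 + 6 = 51; the blank must be 70 − 51 = 19.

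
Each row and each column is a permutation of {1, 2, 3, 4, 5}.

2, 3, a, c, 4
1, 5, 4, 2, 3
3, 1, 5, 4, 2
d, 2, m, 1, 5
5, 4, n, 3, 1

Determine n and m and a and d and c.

n = 2, m = 3, a = 1, d = 4, c = 5

For row 1, column 4: column 4 already has {1, 2, 3, 4}; that leaves 5.
At (row 5, col 3): row 5 already has {1, 3, 4, 5}, so the value is 2.
At (row 4, col 1): column 1 already has {1, 2, 3, 5}, so the value is 4.
Cell (1,3): row 1 already has {2, 3, 4, 5} → 1.
For row 4, column 3: row 4 already has {1, 2, 4, 5}; that leaves 3.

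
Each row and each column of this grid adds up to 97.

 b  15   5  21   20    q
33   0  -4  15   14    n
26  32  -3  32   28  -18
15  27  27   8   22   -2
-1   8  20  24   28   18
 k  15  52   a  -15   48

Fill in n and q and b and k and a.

n = 39, q = 12, b = 24, k = 0, a = -3

The known cells in row 2 total 58, leaving 97 − 58 = 39 for the blank.
The known cells in column 6 total 85, leaving 97 − 85 = 12 for the blank.
The known cells in row 1 total 73, leaving 97 − 73 = 24 for the blank.
The known cells in column 1 total 97, leaving 97 − 97 = 0 for the blank.
The known cells in row 6 total 100, leaving 97 − 100 = -3 for the blank.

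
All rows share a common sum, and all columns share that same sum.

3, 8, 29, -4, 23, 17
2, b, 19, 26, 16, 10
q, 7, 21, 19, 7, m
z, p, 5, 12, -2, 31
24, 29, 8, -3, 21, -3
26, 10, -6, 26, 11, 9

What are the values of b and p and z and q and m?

b = 3, p = 19, z = 11, q = 10, m = 12

Rows 1 and 5 both sum to 76, so that's the common total.
Row 2: 2 + 19 + 26 + 16 + 10 = 73, so its missing entry is 76 − 73 = 3.
Column 2: 8 + 3 + 7 + 29 + 10 = 57, so its missing entry is 76 − 57 = 19.
Row 4: 19 + 5 + 12 − 2 + 31 = 65, so its missing entry is 76 − 65 = 11.
Column 1: 3 + 2 + 11 + 24 + 26 = 66, so its missing entry is 76 − 66 = 10.
Row 3: 10 + 7 + 21 + 19 + 7 = 64, so its missing entry is 76 − 64 = 12.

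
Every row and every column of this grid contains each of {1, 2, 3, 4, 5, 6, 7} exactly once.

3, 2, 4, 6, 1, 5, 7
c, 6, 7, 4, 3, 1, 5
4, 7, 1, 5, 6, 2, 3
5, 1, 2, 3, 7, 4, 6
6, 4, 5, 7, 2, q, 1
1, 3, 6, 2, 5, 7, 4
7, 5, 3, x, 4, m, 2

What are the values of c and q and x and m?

For row 2, column 1: row 2 already has {1, 3, 4, 5, 6, 7}; that leaves 2.
Cell (5,6): row 5 already has {1, 2, 4, 5, 6, 7} → 3.
Cell (7,4): column 4 already has {2, 3, 4, 5, 6, 7} → 1.
For row 7, column 6: row 7 already has {1, 2, 3, 4, 5, 7}; that leaves 6.

c = 2, q = 3, x = 1, m = 6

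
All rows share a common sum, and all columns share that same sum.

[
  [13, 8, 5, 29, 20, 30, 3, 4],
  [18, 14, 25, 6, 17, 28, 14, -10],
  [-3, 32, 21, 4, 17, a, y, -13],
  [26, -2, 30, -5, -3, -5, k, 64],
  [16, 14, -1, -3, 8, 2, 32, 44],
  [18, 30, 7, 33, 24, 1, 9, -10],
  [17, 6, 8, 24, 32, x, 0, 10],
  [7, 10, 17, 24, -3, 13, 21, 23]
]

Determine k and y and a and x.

k = 7, y = 26, a = 28, x = 15

Rows 1 and 2 both sum to 112, so that's the common total.
Row 7 has 17 + 6 + 8 + 24 + 32 + 0 + 10 = 97; the blank must be 112 − 97 = 15.
Column 6 has 30 + 28 − 5 + 2 + 1 + 15 + 13 = 84; the blank must be 112 − 84 = 28.
Row 3 has -3 + 32 + 21 + 4 + 17 + 28 − 13 = 86; the blank must be 112 − 86 = 26.
Row 4 has 26 − 2 + 30 − 5 − 3 − 5 + 64 = 105; the blank must be 112 − 105 = 7.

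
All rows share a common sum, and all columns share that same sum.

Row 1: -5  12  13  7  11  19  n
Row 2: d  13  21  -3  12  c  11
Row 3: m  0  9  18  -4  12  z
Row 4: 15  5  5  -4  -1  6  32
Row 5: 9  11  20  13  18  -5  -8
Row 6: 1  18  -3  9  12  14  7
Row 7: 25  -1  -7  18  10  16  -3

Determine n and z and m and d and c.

n = 1, z = 18, m = 5, d = 8, c = -4

Rows 4 and 5 both sum to 58, so that's the common total.
Column 6: 19 + 12 + 6 − 5 + 14 + 16 = 62, so its missing entry is 58 − 62 = -4.
Row 1: -5 + 12 + 13 + 7 + 11 + 19 = 57, so its missing entry is 58 − 57 = 1.
Column 7: 1 + 11 + 32 − 8 + 7 − 3 = 40, so its missing entry is 58 − 40 = 18.
Row 3: 0 + 9 + 18 − 4 + 12 + 18 = 53, so its missing entry is 58 − 53 = 5.
Row 2: 13 + 21 − 3 + 12 − 4 + 11 = 50, so its missing entry is 58 − 50 = 8.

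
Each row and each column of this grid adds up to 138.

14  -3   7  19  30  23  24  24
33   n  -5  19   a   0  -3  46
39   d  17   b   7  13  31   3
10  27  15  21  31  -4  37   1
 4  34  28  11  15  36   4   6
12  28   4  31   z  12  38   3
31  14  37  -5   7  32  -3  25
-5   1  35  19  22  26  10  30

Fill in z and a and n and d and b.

Row 6: 12 + 28 + 4 + 31 + 12 + 38 + 3 = 128, so its missing entry is 138 − 128 = 10.
Column 5: 30 + 7 + 31 + 15 + 10 + 7 + 22 = 122, so its missing entry is 138 − 122 = 16.
Row 2: 33 − 5 + 19 + 16 + 0 − 3 + 46 = 106, so its missing entry is 138 − 106 = 32.
Column 2: -3 + 32 + 27 + 34 + 28 + 14 + 1 = 133, so its missing entry is 138 − 133 = 5.
Row 3: 39 + 5 + 17 + 7 + 13 + 31 + 3 = 115, so its missing entry is 138 − 115 = 23.

z = 10, a = 16, n = 32, d = 5, b = 23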